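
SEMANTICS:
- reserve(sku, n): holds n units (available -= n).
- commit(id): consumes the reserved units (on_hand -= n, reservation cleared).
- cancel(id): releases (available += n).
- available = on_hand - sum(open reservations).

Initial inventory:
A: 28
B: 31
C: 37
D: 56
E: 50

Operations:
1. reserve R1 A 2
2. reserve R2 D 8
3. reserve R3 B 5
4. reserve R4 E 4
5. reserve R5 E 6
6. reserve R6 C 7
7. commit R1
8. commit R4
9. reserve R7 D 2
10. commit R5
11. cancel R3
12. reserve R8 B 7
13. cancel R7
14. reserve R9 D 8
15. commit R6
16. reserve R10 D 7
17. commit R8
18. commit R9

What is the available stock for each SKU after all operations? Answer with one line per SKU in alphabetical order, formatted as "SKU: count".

Step 1: reserve R1 A 2 -> on_hand[A=28 B=31 C=37 D=56 E=50] avail[A=26 B=31 C=37 D=56 E=50] open={R1}
Step 2: reserve R2 D 8 -> on_hand[A=28 B=31 C=37 D=56 E=50] avail[A=26 B=31 C=37 D=48 E=50] open={R1,R2}
Step 3: reserve R3 B 5 -> on_hand[A=28 B=31 C=37 D=56 E=50] avail[A=26 B=26 C=37 D=48 E=50] open={R1,R2,R3}
Step 4: reserve R4 E 4 -> on_hand[A=28 B=31 C=37 D=56 E=50] avail[A=26 B=26 C=37 D=48 E=46] open={R1,R2,R3,R4}
Step 5: reserve R5 E 6 -> on_hand[A=28 B=31 C=37 D=56 E=50] avail[A=26 B=26 C=37 D=48 E=40] open={R1,R2,R3,R4,R5}
Step 6: reserve R6 C 7 -> on_hand[A=28 B=31 C=37 D=56 E=50] avail[A=26 B=26 C=30 D=48 E=40] open={R1,R2,R3,R4,R5,R6}
Step 7: commit R1 -> on_hand[A=26 B=31 C=37 D=56 E=50] avail[A=26 B=26 C=30 D=48 E=40] open={R2,R3,R4,R5,R6}
Step 8: commit R4 -> on_hand[A=26 B=31 C=37 D=56 E=46] avail[A=26 B=26 C=30 D=48 E=40] open={R2,R3,R5,R6}
Step 9: reserve R7 D 2 -> on_hand[A=26 B=31 C=37 D=56 E=46] avail[A=26 B=26 C=30 D=46 E=40] open={R2,R3,R5,R6,R7}
Step 10: commit R5 -> on_hand[A=26 B=31 C=37 D=56 E=40] avail[A=26 B=26 C=30 D=46 E=40] open={R2,R3,R6,R7}
Step 11: cancel R3 -> on_hand[A=26 B=31 C=37 D=56 E=40] avail[A=26 B=31 C=30 D=46 E=40] open={R2,R6,R7}
Step 12: reserve R8 B 7 -> on_hand[A=26 B=31 C=37 D=56 E=40] avail[A=26 B=24 C=30 D=46 E=40] open={R2,R6,R7,R8}
Step 13: cancel R7 -> on_hand[A=26 B=31 C=37 D=56 E=40] avail[A=26 B=24 C=30 D=48 E=40] open={R2,R6,R8}
Step 14: reserve R9 D 8 -> on_hand[A=26 B=31 C=37 D=56 E=40] avail[A=26 B=24 C=30 D=40 E=40] open={R2,R6,R8,R9}
Step 15: commit R6 -> on_hand[A=26 B=31 C=30 D=56 E=40] avail[A=26 B=24 C=30 D=40 E=40] open={R2,R8,R9}
Step 16: reserve R10 D 7 -> on_hand[A=26 B=31 C=30 D=56 E=40] avail[A=26 B=24 C=30 D=33 E=40] open={R10,R2,R8,R9}
Step 17: commit R8 -> on_hand[A=26 B=24 C=30 D=56 E=40] avail[A=26 B=24 C=30 D=33 E=40] open={R10,R2,R9}
Step 18: commit R9 -> on_hand[A=26 B=24 C=30 D=48 E=40] avail[A=26 B=24 C=30 D=33 E=40] open={R10,R2}

Answer: A: 26
B: 24
C: 30
D: 33
E: 40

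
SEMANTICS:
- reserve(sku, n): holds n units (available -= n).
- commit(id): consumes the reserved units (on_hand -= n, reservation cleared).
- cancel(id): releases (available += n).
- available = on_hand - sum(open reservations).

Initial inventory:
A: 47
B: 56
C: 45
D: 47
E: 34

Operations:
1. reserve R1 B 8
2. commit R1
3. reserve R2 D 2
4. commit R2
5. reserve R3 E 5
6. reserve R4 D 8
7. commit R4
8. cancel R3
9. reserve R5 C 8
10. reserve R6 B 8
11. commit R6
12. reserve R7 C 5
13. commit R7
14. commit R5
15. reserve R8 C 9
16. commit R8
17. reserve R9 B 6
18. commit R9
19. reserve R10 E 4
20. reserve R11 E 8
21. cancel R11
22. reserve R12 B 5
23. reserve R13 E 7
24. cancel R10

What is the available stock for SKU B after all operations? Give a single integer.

Answer: 29

Derivation:
Step 1: reserve R1 B 8 -> on_hand[A=47 B=56 C=45 D=47 E=34] avail[A=47 B=48 C=45 D=47 E=34] open={R1}
Step 2: commit R1 -> on_hand[A=47 B=48 C=45 D=47 E=34] avail[A=47 B=48 C=45 D=47 E=34] open={}
Step 3: reserve R2 D 2 -> on_hand[A=47 B=48 C=45 D=47 E=34] avail[A=47 B=48 C=45 D=45 E=34] open={R2}
Step 4: commit R2 -> on_hand[A=47 B=48 C=45 D=45 E=34] avail[A=47 B=48 C=45 D=45 E=34] open={}
Step 5: reserve R3 E 5 -> on_hand[A=47 B=48 C=45 D=45 E=34] avail[A=47 B=48 C=45 D=45 E=29] open={R3}
Step 6: reserve R4 D 8 -> on_hand[A=47 B=48 C=45 D=45 E=34] avail[A=47 B=48 C=45 D=37 E=29] open={R3,R4}
Step 7: commit R4 -> on_hand[A=47 B=48 C=45 D=37 E=34] avail[A=47 B=48 C=45 D=37 E=29] open={R3}
Step 8: cancel R3 -> on_hand[A=47 B=48 C=45 D=37 E=34] avail[A=47 B=48 C=45 D=37 E=34] open={}
Step 9: reserve R5 C 8 -> on_hand[A=47 B=48 C=45 D=37 E=34] avail[A=47 B=48 C=37 D=37 E=34] open={R5}
Step 10: reserve R6 B 8 -> on_hand[A=47 B=48 C=45 D=37 E=34] avail[A=47 B=40 C=37 D=37 E=34] open={R5,R6}
Step 11: commit R6 -> on_hand[A=47 B=40 C=45 D=37 E=34] avail[A=47 B=40 C=37 D=37 E=34] open={R5}
Step 12: reserve R7 C 5 -> on_hand[A=47 B=40 C=45 D=37 E=34] avail[A=47 B=40 C=32 D=37 E=34] open={R5,R7}
Step 13: commit R7 -> on_hand[A=47 B=40 C=40 D=37 E=34] avail[A=47 B=40 C=32 D=37 E=34] open={R5}
Step 14: commit R5 -> on_hand[A=47 B=40 C=32 D=37 E=34] avail[A=47 B=40 C=32 D=37 E=34] open={}
Step 15: reserve R8 C 9 -> on_hand[A=47 B=40 C=32 D=37 E=34] avail[A=47 B=40 C=23 D=37 E=34] open={R8}
Step 16: commit R8 -> on_hand[A=47 B=40 C=23 D=37 E=34] avail[A=47 B=40 C=23 D=37 E=34] open={}
Step 17: reserve R9 B 6 -> on_hand[A=47 B=40 C=23 D=37 E=34] avail[A=47 B=34 C=23 D=37 E=34] open={R9}
Step 18: commit R9 -> on_hand[A=47 B=34 C=23 D=37 E=34] avail[A=47 B=34 C=23 D=37 E=34] open={}
Step 19: reserve R10 E 4 -> on_hand[A=47 B=34 C=23 D=37 E=34] avail[A=47 B=34 C=23 D=37 E=30] open={R10}
Step 20: reserve R11 E 8 -> on_hand[A=47 B=34 C=23 D=37 E=34] avail[A=47 B=34 C=23 D=37 E=22] open={R10,R11}
Step 21: cancel R11 -> on_hand[A=47 B=34 C=23 D=37 E=34] avail[A=47 B=34 C=23 D=37 E=30] open={R10}
Step 22: reserve R12 B 5 -> on_hand[A=47 B=34 C=23 D=37 E=34] avail[A=47 B=29 C=23 D=37 E=30] open={R10,R12}
Step 23: reserve R13 E 7 -> on_hand[A=47 B=34 C=23 D=37 E=34] avail[A=47 B=29 C=23 D=37 E=23] open={R10,R12,R13}
Step 24: cancel R10 -> on_hand[A=47 B=34 C=23 D=37 E=34] avail[A=47 B=29 C=23 D=37 E=27] open={R12,R13}
Final available[B] = 29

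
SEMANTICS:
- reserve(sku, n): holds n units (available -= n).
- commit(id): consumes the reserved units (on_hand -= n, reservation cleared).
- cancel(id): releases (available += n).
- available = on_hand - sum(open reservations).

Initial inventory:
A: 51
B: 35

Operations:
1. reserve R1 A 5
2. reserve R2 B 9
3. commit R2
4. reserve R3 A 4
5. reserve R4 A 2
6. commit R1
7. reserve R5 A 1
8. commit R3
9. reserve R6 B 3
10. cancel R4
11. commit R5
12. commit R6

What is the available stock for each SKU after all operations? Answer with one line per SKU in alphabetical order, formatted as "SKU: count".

Step 1: reserve R1 A 5 -> on_hand[A=51 B=35] avail[A=46 B=35] open={R1}
Step 2: reserve R2 B 9 -> on_hand[A=51 B=35] avail[A=46 B=26] open={R1,R2}
Step 3: commit R2 -> on_hand[A=51 B=26] avail[A=46 B=26] open={R1}
Step 4: reserve R3 A 4 -> on_hand[A=51 B=26] avail[A=42 B=26] open={R1,R3}
Step 5: reserve R4 A 2 -> on_hand[A=51 B=26] avail[A=40 B=26] open={R1,R3,R4}
Step 6: commit R1 -> on_hand[A=46 B=26] avail[A=40 B=26] open={R3,R4}
Step 7: reserve R5 A 1 -> on_hand[A=46 B=26] avail[A=39 B=26] open={R3,R4,R5}
Step 8: commit R3 -> on_hand[A=42 B=26] avail[A=39 B=26] open={R4,R5}
Step 9: reserve R6 B 3 -> on_hand[A=42 B=26] avail[A=39 B=23] open={R4,R5,R6}
Step 10: cancel R4 -> on_hand[A=42 B=26] avail[A=41 B=23] open={R5,R6}
Step 11: commit R5 -> on_hand[A=41 B=26] avail[A=41 B=23] open={R6}
Step 12: commit R6 -> on_hand[A=41 B=23] avail[A=41 B=23] open={}

Answer: A: 41
B: 23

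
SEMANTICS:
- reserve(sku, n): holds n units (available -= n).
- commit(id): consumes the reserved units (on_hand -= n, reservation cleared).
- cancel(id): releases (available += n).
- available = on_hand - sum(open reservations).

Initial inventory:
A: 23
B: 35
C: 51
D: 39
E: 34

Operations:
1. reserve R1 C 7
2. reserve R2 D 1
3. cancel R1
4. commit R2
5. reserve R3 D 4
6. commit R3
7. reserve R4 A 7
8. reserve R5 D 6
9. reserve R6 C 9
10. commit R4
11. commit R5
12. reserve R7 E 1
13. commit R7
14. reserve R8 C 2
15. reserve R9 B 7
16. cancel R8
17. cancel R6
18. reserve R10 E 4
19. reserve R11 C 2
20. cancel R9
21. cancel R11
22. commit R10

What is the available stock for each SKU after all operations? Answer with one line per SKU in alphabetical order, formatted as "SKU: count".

Answer: A: 16
B: 35
C: 51
D: 28
E: 29

Derivation:
Step 1: reserve R1 C 7 -> on_hand[A=23 B=35 C=51 D=39 E=34] avail[A=23 B=35 C=44 D=39 E=34] open={R1}
Step 2: reserve R2 D 1 -> on_hand[A=23 B=35 C=51 D=39 E=34] avail[A=23 B=35 C=44 D=38 E=34] open={R1,R2}
Step 3: cancel R1 -> on_hand[A=23 B=35 C=51 D=39 E=34] avail[A=23 B=35 C=51 D=38 E=34] open={R2}
Step 4: commit R2 -> on_hand[A=23 B=35 C=51 D=38 E=34] avail[A=23 B=35 C=51 D=38 E=34] open={}
Step 5: reserve R3 D 4 -> on_hand[A=23 B=35 C=51 D=38 E=34] avail[A=23 B=35 C=51 D=34 E=34] open={R3}
Step 6: commit R3 -> on_hand[A=23 B=35 C=51 D=34 E=34] avail[A=23 B=35 C=51 D=34 E=34] open={}
Step 7: reserve R4 A 7 -> on_hand[A=23 B=35 C=51 D=34 E=34] avail[A=16 B=35 C=51 D=34 E=34] open={R4}
Step 8: reserve R5 D 6 -> on_hand[A=23 B=35 C=51 D=34 E=34] avail[A=16 B=35 C=51 D=28 E=34] open={R4,R5}
Step 9: reserve R6 C 9 -> on_hand[A=23 B=35 C=51 D=34 E=34] avail[A=16 B=35 C=42 D=28 E=34] open={R4,R5,R6}
Step 10: commit R4 -> on_hand[A=16 B=35 C=51 D=34 E=34] avail[A=16 B=35 C=42 D=28 E=34] open={R5,R6}
Step 11: commit R5 -> on_hand[A=16 B=35 C=51 D=28 E=34] avail[A=16 B=35 C=42 D=28 E=34] open={R6}
Step 12: reserve R7 E 1 -> on_hand[A=16 B=35 C=51 D=28 E=34] avail[A=16 B=35 C=42 D=28 E=33] open={R6,R7}
Step 13: commit R7 -> on_hand[A=16 B=35 C=51 D=28 E=33] avail[A=16 B=35 C=42 D=28 E=33] open={R6}
Step 14: reserve R8 C 2 -> on_hand[A=16 B=35 C=51 D=28 E=33] avail[A=16 B=35 C=40 D=28 E=33] open={R6,R8}
Step 15: reserve R9 B 7 -> on_hand[A=16 B=35 C=51 D=28 E=33] avail[A=16 B=28 C=40 D=28 E=33] open={R6,R8,R9}
Step 16: cancel R8 -> on_hand[A=16 B=35 C=51 D=28 E=33] avail[A=16 B=28 C=42 D=28 E=33] open={R6,R9}
Step 17: cancel R6 -> on_hand[A=16 B=35 C=51 D=28 E=33] avail[A=16 B=28 C=51 D=28 E=33] open={R9}
Step 18: reserve R10 E 4 -> on_hand[A=16 B=35 C=51 D=28 E=33] avail[A=16 B=28 C=51 D=28 E=29] open={R10,R9}
Step 19: reserve R11 C 2 -> on_hand[A=16 B=35 C=51 D=28 E=33] avail[A=16 B=28 C=49 D=28 E=29] open={R10,R11,R9}
Step 20: cancel R9 -> on_hand[A=16 B=35 C=51 D=28 E=33] avail[A=16 B=35 C=49 D=28 E=29] open={R10,R11}
Step 21: cancel R11 -> on_hand[A=16 B=35 C=51 D=28 E=33] avail[A=16 B=35 C=51 D=28 E=29] open={R10}
Step 22: commit R10 -> on_hand[A=16 B=35 C=51 D=28 E=29] avail[A=16 B=35 C=51 D=28 E=29] open={}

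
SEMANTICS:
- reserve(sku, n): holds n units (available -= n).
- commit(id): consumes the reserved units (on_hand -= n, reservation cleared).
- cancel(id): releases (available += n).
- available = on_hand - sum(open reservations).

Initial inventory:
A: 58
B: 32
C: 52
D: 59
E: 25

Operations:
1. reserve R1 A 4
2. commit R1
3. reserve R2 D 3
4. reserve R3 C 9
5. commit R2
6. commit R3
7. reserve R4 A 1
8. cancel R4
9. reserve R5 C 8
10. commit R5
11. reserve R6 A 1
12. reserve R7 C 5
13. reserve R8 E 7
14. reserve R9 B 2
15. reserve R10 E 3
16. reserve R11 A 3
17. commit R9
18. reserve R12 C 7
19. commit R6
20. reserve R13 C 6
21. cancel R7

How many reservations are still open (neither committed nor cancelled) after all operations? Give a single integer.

Answer: 5

Derivation:
Step 1: reserve R1 A 4 -> on_hand[A=58 B=32 C=52 D=59 E=25] avail[A=54 B=32 C=52 D=59 E=25] open={R1}
Step 2: commit R1 -> on_hand[A=54 B=32 C=52 D=59 E=25] avail[A=54 B=32 C=52 D=59 E=25] open={}
Step 3: reserve R2 D 3 -> on_hand[A=54 B=32 C=52 D=59 E=25] avail[A=54 B=32 C=52 D=56 E=25] open={R2}
Step 4: reserve R3 C 9 -> on_hand[A=54 B=32 C=52 D=59 E=25] avail[A=54 B=32 C=43 D=56 E=25] open={R2,R3}
Step 5: commit R2 -> on_hand[A=54 B=32 C=52 D=56 E=25] avail[A=54 B=32 C=43 D=56 E=25] open={R3}
Step 6: commit R3 -> on_hand[A=54 B=32 C=43 D=56 E=25] avail[A=54 B=32 C=43 D=56 E=25] open={}
Step 7: reserve R4 A 1 -> on_hand[A=54 B=32 C=43 D=56 E=25] avail[A=53 B=32 C=43 D=56 E=25] open={R4}
Step 8: cancel R4 -> on_hand[A=54 B=32 C=43 D=56 E=25] avail[A=54 B=32 C=43 D=56 E=25] open={}
Step 9: reserve R5 C 8 -> on_hand[A=54 B=32 C=43 D=56 E=25] avail[A=54 B=32 C=35 D=56 E=25] open={R5}
Step 10: commit R5 -> on_hand[A=54 B=32 C=35 D=56 E=25] avail[A=54 B=32 C=35 D=56 E=25] open={}
Step 11: reserve R6 A 1 -> on_hand[A=54 B=32 C=35 D=56 E=25] avail[A=53 B=32 C=35 D=56 E=25] open={R6}
Step 12: reserve R7 C 5 -> on_hand[A=54 B=32 C=35 D=56 E=25] avail[A=53 B=32 C=30 D=56 E=25] open={R6,R7}
Step 13: reserve R8 E 7 -> on_hand[A=54 B=32 C=35 D=56 E=25] avail[A=53 B=32 C=30 D=56 E=18] open={R6,R7,R8}
Step 14: reserve R9 B 2 -> on_hand[A=54 B=32 C=35 D=56 E=25] avail[A=53 B=30 C=30 D=56 E=18] open={R6,R7,R8,R9}
Step 15: reserve R10 E 3 -> on_hand[A=54 B=32 C=35 D=56 E=25] avail[A=53 B=30 C=30 D=56 E=15] open={R10,R6,R7,R8,R9}
Step 16: reserve R11 A 3 -> on_hand[A=54 B=32 C=35 D=56 E=25] avail[A=50 B=30 C=30 D=56 E=15] open={R10,R11,R6,R7,R8,R9}
Step 17: commit R9 -> on_hand[A=54 B=30 C=35 D=56 E=25] avail[A=50 B=30 C=30 D=56 E=15] open={R10,R11,R6,R7,R8}
Step 18: reserve R12 C 7 -> on_hand[A=54 B=30 C=35 D=56 E=25] avail[A=50 B=30 C=23 D=56 E=15] open={R10,R11,R12,R6,R7,R8}
Step 19: commit R6 -> on_hand[A=53 B=30 C=35 D=56 E=25] avail[A=50 B=30 C=23 D=56 E=15] open={R10,R11,R12,R7,R8}
Step 20: reserve R13 C 6 -> on_hand[A=53 B=30 C=35 D=56 E=25] avail[A=50 B=30 C=17 D=56 E=15] open={R10,R11,R12,R13,R7,R8}
Step 21: cancel R7 -> on_hand[A=53 B=30 C=35 D=56 E=25] avail[A=50 B=30 C=22 D=56 E=15] open={R10,R11,R12,R13,R8}
Open reservations: ['R10', 'R11', 'R12', 'R13', 'R8'] -> 5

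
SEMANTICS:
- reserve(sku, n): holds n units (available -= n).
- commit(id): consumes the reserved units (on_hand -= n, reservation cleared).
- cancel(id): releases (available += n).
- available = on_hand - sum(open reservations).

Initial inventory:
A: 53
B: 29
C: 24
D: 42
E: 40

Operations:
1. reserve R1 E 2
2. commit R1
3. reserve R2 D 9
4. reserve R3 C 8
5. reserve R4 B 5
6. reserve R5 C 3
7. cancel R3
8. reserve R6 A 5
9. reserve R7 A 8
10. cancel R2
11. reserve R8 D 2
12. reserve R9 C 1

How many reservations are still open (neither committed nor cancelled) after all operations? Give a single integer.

Step 1: reserve R1 E 2 -> on_hand[A=53 B=29 C=24 D=42 E=40] avail[A=53 B=29 C=24 D=42 E=38] open={R1}
Step 2: commit R1 -> on_hand[A=53 B=29 C=24 D=42 E=38] avail[A=53 B=29 C=24 D=42 E=38] open={}
Step 3: reserve R2 D 9 -> on_hand[A=53 B=29 C=24 D=42 E=38] avail[A=53 B=29 C=24 D=33 E=38] open={R2}
Step 4: reserve R3 C 8 -> on_hand[A=53 B=29 C=24 D=42 E=38] avail[A=53 B=29 C=16 D=33 E=38] open={R2,R3}
Step 5: reserve R4 B 5 -> on_hand[A=53 B=29 C=24 D=42 E=38] avail[A=53 B=24 C=16 D=33 E=38] open={R2,R3,R4}
Step 6: reserve R5 C 3 -> on_hand[A=53 B=29 C=24 D=42 E=38] avail[A=53 B=24 C=13 D=33 E=38] open={R2,R3,R4,R5}
Step 7: cancel R3 -> on_hand[A=53 B=29 C=24 D=42 E=38] avail[A=53 B=24 C=21 D=33 E=38] open={R2,R4,R5}
Step 8: reserve R6 A 5 -> on_hand[A=53 B=29 C=24 D=42 E=38] avail[A=48 B=24 C=21 D=33 E=38] open={R2,R4,R5,R6}
Step 9: reserve R7 A 8 -> on_hand[A=53 B=29 C=24 D=42 E=38] avail[A=40 B=24 C=21 D=33 E=38] open={R2,R4,R5,R6,R7}
Step 10: cancel R2 -> on_hand[A=53 B=29 C=24 D=42 E=38] avail[A=40 B=24 C=21 D=42 E=38] open={R4,R5,R6,R7}
Step 11: reserve R8 D 2 -> on_hand[A=53 B=29 C=24 D=42 E=38] avail[A=40 B=24 C=21 D=40 E=38] open={R4,R5,R6,R7,R8}
Step 12: reserve R9 C 1 -> on_hand[A=53 B=29 C=24 D=42 E=38] avail[A=40 B=24 C=20 D=40 E=38] open={R4,R5,R6,R7,R8,R9}
Open reservations: ['R4', 'R5', 'R6', 'R7', 'R8', 'R9'] -> 6

Answer: 6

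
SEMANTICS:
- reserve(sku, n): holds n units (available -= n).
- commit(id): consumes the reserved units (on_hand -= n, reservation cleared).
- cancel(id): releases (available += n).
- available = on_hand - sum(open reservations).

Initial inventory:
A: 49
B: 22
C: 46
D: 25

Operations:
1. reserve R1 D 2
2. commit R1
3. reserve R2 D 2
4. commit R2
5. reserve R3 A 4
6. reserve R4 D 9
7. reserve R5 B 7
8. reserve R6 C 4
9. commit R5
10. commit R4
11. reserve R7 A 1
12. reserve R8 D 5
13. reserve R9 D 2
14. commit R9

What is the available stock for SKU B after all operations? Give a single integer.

Answer: 15

Derivation:
Step 1: reserve R1 D 2 -> on_hand[A=49 B=22 C=46 D=25] avail[A=49 B=22 C=46 D=23] open={R1}
Step 2: commit R1 -> on_hand[A=49 B=22 C=46 D=23] avail[A=49 B=22 C=46 D=23] open={}
Step 3: reserve R2 D 2 -> on_hand[A=49 B=22 C=46 D=23] avail[A=49 B=22 C=46 D=21] open={R2}
Step 4: commit R2 -> on_hand[A=49 B=22 C=46 D=21] avail[A=49 B=22 C=46 D=21] open={}
Step 5: reserve R3 A 4 -> on_hand[A=49 B=22 C=46 D=21] avail[A=45 B=22 C=46 D=21] open={R3}
Step 6: reserve R4 D 9 -> on_hand[A=49 B=22 C=46 D=21] avail[A=45 B=22 C=46 D=12] open={R3,R4}
Step 7: reserve R5 B 7 -> on_hand[A=49 B=22 C=46 D=21] avail[A=45 B=15 C=46 D=12] open={R3,R4,R5}
Step 8: reserve R6 C 4 -> on_hand[A=49 B=22 C=46 D=21] avail[A=45 B=15 C=42 D=12] open={R3,R4,R5,R6}
Step 9: commit R5 -> on_hand[A=49 B=15 C=46 D=21] avail[A=45 B=15 C=42 D=12] open={R3,R4,R6}
Step 10: commit R4 -> on_hand[A=49 B=15 C=46 D=12] avail[A=45 B=15 C=42 D=12] open={R3,R6}
Step 11: reserve R7 A 1 -> on_hand[A=49 B=15 C=46 D=12] avail[A=44 B=15 C=42 D=12] open={R3,R6,R7}
Step 12: reserve R8 D 5 -> on_hand[A=49 B=15 C=46 D=12] avail[A=44 B=15 C=42 D=7] open={R3,R6,R7,R8}
Step 13: reserve R9 D 2 -> on_hand[A=49 B=15 C=46 D=12] avail[A=44 B=15 C=42 D=5] open={R3,R6,R7,R8,R9}
Step 14: commit R9 -> on_hand[A=49 B=15 C=46 D=10] avail[A=44 B=15 C=42 D=5] open={R3,R6,R7,R8}
Final available[B] = 15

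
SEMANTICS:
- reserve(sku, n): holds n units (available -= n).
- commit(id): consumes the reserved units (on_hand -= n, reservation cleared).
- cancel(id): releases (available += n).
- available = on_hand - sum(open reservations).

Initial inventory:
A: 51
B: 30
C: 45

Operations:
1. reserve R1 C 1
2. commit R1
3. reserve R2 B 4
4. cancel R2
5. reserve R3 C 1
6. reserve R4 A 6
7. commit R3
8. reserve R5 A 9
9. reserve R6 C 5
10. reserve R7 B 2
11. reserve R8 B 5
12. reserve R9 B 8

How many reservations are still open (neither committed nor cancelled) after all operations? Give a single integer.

Answer: 6

Derivation:
Step 1: reserve R1 C 1 -> on_hand[A=51 B=30 C=45] avail[A=51 B=30 C=44] open={R1}
Step 2: commit R1 -> on_hand[A=51 B=30 C=44] avail[A=51 B=30 C=44] open={}
Step 3: reserve R2 B 4 -> on_hand[A=51 B=30 C=44] avail[A=51 B=26 C=44] open={R2}
Step 4: cancel R2 -> on_hand[A=51 B=30 C=44] avail[A=51 B=30 C=44] open={}
Step 5: reserve R3 C 1 -> on_hand[A=51 B=30 C=44] avail[A=51 B=30 C=43] open={R3}
Step 6: reserve R4 A 6 -> on_hand[A=51 B=30 C=44] avail[A=45 B=30 C=43] open={R3,R4}
Step 7: commit R3 -> on_hand[A=51 B=30 C=43] avail[A=45 B=30 C=43] open={R4}
Step 8: reserve R5 A 9 -> on_hand[A=51 B=30 C=43] avail[A=36 B=30 C=43] open={R4,R5}
Step 9: reserve R6 C 5 -> on_hand[A=51 B=30 C=43] avail[A=36 B=30 C=38] open={R4,R5,R6}
Step 10: reserve R7 B 2 -> on_hand[A=51 B=30 C=43] avail[A=36 B=28 C=38] open={R4,R5,R6,R7}
Step 11: reserve R8 B 5 -> on_hand[A=51 B=30 C=43] avail[A=36 B=23 C=38] open={R4,R5,R6,R7,R8}
Step 12: reserve R9 B 8 -> on_hand[A=51 B=30 C=43] avail[A=36 B=15 C=38] open={R4,R5,R6,R7,R8,R9}
Open reservations: ['R4', 'R5', 'R6', 'R7', 'R8', 'R9'] -> 6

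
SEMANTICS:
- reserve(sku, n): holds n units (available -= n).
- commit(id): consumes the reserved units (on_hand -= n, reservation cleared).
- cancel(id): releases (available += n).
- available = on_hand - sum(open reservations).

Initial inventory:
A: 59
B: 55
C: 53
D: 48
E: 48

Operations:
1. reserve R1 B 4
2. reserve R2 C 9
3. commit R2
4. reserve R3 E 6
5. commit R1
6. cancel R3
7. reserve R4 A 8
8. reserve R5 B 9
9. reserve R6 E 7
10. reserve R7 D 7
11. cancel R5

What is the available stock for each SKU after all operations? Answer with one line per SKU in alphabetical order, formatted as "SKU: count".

Answer: A: 51
B: 51
C: 44
D: 41
E: 41

Derivation:
Step 1: reserve R1 B 4 -> on_hand[A=59 B=55 C=53 D=48 E=48] avail[A=59 B=51 C=53 D=48 E=48] open={R1}
Step 2: reserve R2 C 9 -> on_hand[A=59 B=55 C=53 D=48 E=48] avail[A=59 B=51 C=44 D=48 E=48] open={R1,R2}
Step 3: commit R2 -> on_hand[A=59 B=55 C=44 D=48 E=48] avail[A=59 B=51 C=44 D=48 E=48] open={R1}
Step 4: reserve R3 E 6 -> on_hand[A=59 B=55 C=44 D=48 E=48] avail[A=59 B=51 C=44 D=48 E=42] open={R1,R3}
Step 5: commit R1 -> on_hand[A=59 B=51 C=44 D=48 E=48] avail[A=59 B=51 C=44 D=48 E=42] open={R3}
Step 6: cancel R3 -> on_hand[A=59 B=51 C=44 D=48 E=48] avail[A=59 B=51 C=44 D=48 E=48] open={}
Step 7: reserve R4 A 8 -> on_hand[A=59 B=51 C=44 D=48 E=48] avail[A=51 B=51 C=44 D=48 E=48] open={R4}
Step 8: reserve R5 B 9 -> on_hand[A=59 B=51 C=44 D=48 E=48] avail[A=51 B=42 C=44 D=48 E=48] open={R4,R5}
Step 9: reserve R6 E 7 -> on_hand[A=59 B=51 C=44 D=48 E=48] avail[A=51 B=42 C=44 D=48 E=41] open={R4,R5,R6}
Step 10: reserve R7 D 7 -> on_hand[A=59 B=51 C=44 D=48 E=48] avail[A=51 B=42 C=44 D=41 E=41] open={R4,R5,R6,R7}
Step 11: cancel R5 -> on_hand[A=59 B=51 C=44 D=48 E=48] avail[A=51 B=51 C=44 D=41 E=41] open={R4,R6,R7}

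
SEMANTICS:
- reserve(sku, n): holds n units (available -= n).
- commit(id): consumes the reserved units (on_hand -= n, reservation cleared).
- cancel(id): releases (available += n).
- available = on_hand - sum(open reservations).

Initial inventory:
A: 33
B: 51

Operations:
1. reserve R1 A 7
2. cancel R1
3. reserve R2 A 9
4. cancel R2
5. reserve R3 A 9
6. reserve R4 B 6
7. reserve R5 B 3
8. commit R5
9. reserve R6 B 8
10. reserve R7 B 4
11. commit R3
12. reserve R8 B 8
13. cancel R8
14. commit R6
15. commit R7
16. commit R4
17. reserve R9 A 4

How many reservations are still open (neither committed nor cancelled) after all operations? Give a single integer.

Step 1: reserve R1 A 7 -> on_hand[A=33 B=51] avail[A=26 B=51] open={R1}
Step 2: cancel R1 -> on_hand[A=33 B=51] avail[A=33 B=51] open={}
Step 3: reserve R2 A 9 -> on_hand[A=33 B=51] avail[A=24 B=51] open={R2}
Step 4: cancel R2 -> on_hand[A=33 B=51] avail[A=33 B=51] open={}
Step 5: reserve R3 A 9 -> on_hand[A=33 B=51] avail[A=24 B=51] open={R3}
Step 6: reserve R4 B 6 -> on_hand[A=33 B=51] avail[A=24 B=45] open={R3,R4}
Step 7: reserve R5 B 3 -> on_hand[A=33 B=51] avail[A=24 B=42] open={R3,R4,R5}
Step 8: commit R5 -> on_hand[A=33 B=48] avail[A=24 B=42] open={R3,R4}
Step 9: reserve R6 B 8 -> on_hand[A=33 B=48] avail[A=24 B=34] open={R3,R4,R6}
Step 10: reserve R7 B 4 -> on_hand[A=33 B=48] avail[A=24 B=30] open={R3,R4,R6,R7}
Step 11: commit R3 -> on_hand[A=24 B=48] avail[A=24 B=30] open={R4,R6,R7}
Step 12: reserve R8 B 8 -> on_hand[A=24 B=48] avail[A=24 B=22] open={R4,R6,R7,R8}
Step 13: cancel R8 -> on_hand[A=24 B=48] avail[A=24 B=30] open={R4,R6,R7}
Step 14: commit R6 -> on_hand[A=24 B=40] avail[A=24 B=30] open={R4,R7}
Step 15: commit R7 -> on_hand[A=24 B=36] avail[A=24 B=30] open={R4}
Step 16: commit R4 -> on_hand[A=24 B=30] avail[A=24 B=30] open={}
Step 17: reserve R9 A 4 -> on_hand[A=24 B=30] avail[A=20 B=30] open={R9}
Open reservations: ['R9'] -> 1

Answer: 1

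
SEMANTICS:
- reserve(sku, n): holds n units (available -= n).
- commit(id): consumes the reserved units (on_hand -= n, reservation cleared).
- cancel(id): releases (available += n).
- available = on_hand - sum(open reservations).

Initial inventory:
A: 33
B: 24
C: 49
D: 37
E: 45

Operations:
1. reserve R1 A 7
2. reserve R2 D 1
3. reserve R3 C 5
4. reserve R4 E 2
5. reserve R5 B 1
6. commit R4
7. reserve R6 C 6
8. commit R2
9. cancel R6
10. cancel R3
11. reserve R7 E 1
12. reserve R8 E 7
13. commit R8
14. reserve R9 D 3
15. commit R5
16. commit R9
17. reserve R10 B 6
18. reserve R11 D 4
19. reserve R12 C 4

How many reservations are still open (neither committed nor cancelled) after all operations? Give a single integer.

Answer: 5

Derivation:
Step 1: reserve R1 A 7 -> on_hand[A=33 B=24 C=49 D=37 E=45] avail[A=26 B=24 C=49 D=37 E=45] open={R1}
Step 2: reserve R2 D 1 -> on_hand[A=33 B=24 C=49 D=37 E=45] avail[A=26 B=24 C=49 D=36 E=45] open={R1,R2}
Step 3: reserve R3 C 5 -> on_hand[A=33 B=24 C=49 D=37 E=45] avail[A=26 B=24 C=44 D=36 E=45] open={R1,R2,R3}
Step 4: reserve R4 E 2 -> on_hand[A=33 B=24 C=49 D=37 E=45] avail[A=26 B=24 C=44 D=36 E=43] open={R1,R2,R3,R4}
Step 5: reserve R5 B 1 -> on_hand[A=33 B=24 C=49 D=37 E=45] avail[A=26 B=23 C=44 D=36 E=43] open={R1,R2,R3,R4,R5}
Step 6: commit R4 -> on_hand[A=33 B=24 C=49 D=37 E=43] avail[A=26 B=23 C=44 D=36 E=43] open={R1,R2,R3,R5}
Step 7: reserve R6 C 6 -> on_hand[A=33 B=24 C=49 D=37 E=43] avail[A=26 B=23 C=38 D=36 E=43] open={R1,R2,R3,R5,R6}
Step 8: commit R2 -> on_hand[A=33 B=24 C=49 D=36 E=43] avail[A=26 B=23 C=38 D=36 E=43] open={R1,R3,R5,R6}
Step 9: cancel R6 -> on_hand[A=33 B=24 C=49 D=36 E=43] avail[A=26 B=23 C=44 D=36 E=43] open={R1,R3,R5}
Step 10: cancel R3 -> on_hand[A=33 B=24 C=49 D=36 E=43] avail[A=26 B=23 C=49 D=36 E=43] open={R1,R5}
Step 11: reserve R7 E 1 -> on_hand[A=33 B=24 C=49 D=36 E=43] avail[A=26 B=23 C=49 D=36 E=42] open={R1,R5,R7}
Step 12: reserve R8 E 7 -> on_hand[A=33 B=24 C=49 D=36 E=43] avail[A=26 B=23 C=49 D=36 E=35] open={R1,R5,R7,R8}
Step 13: commit R8 -> on_hand[A=33 B=24 C=49 D=36 E=36] avail[A=26 B=23 C=49 D=36 E=35] open={R1,R5,R7}
Step 14: reserve R9 D 3 -> on_hand[A=33 B=24 C=49 D=36 E=36] avail[A=26 B=23 C=49 D=33 E=35] open={R1,R5,R7,R9}
Step 15: commit R5 -> on_hand[A=33 B=23 C=49 D=36 E=36] avail[A=26 B=23 C=49 D=33 E=35] open={R1,R7,R9}
Step 16: commit R9 -> on_hand[A=33 B=23 C=49 D=33 E=36] avail[A=26 B=23 C=49 D=33 E=35] open={R1,R7}
Step 17: reserve R10 B 6 -> on_hand[A=33 B=23 C=49 D=33 E=36] avail[A=26 B=17 C=49 D=33 E=35] open={R1,R10,R7}
Step 18: reserve R11 D 4 -> on_hand[A=33 B=23 C=49 D=33 E=36] avail[A=26 B=17 C=49 D=29 E=35] open={R1,R10,R11,R7}
Step 19: reserve R12 C 4 -> on_hand[A=33 B=23 C=49 D=33 E=36] avail[A=26 B=17 C=45 D=29 E=35] open={R1,R10,R11,R12,R7}
Open reservations: ['R1', 'R10', 'R11', 'R12', 'R7'] -> 5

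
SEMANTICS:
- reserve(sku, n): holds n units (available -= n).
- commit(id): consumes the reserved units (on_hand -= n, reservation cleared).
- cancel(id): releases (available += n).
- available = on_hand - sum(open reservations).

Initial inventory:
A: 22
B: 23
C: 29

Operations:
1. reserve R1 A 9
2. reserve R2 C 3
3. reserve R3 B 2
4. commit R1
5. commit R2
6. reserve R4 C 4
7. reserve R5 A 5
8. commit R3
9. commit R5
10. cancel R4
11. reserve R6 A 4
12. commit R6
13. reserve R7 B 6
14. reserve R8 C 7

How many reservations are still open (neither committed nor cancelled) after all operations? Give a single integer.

Step 1: reserve R1 A 9 -> on_hand[A=22 B=23 C=29] avail[A=13 B=23 C=29] open={R1}
Step 2: reserve R2 C 3 -> on_hand[A=22 B=23 C=29] avail[A=13 B=23 C=26] open={R1,R2}
Step 3: reserve R3 B 2 -> on_hand[A=22 B=23 C=29] avail[A=13 B=21 C=26] open={R1,R2,R3}
Step 4: commit R1 -> on_hand[A=13 B=23 C=29] avail[A=13 B=21 C=26] open={R2,R3}
Step 5: commit R2 -> on_hand[A=13 B=23 C=26] avail[A=13 B=21 C=26] open={R3}
Step 6: reserve R4 C 4 -> on_hand[A=13 B=23 C=26] avail[A=13 B=21 C=22] open={R3,R4}
Step 7: reserve R5 A 5 -> on_hand[A=13 B=23 C=26] avail[A=8 B=21 C=22] open={R3,R4,R5}
Step 8: commit R3 -> on_hand[A=13 B=21 C=26] avail[A=8 B=21 C=22] open={R4,R5}
Step 9: commit R5 -> on_hand[A=8 B=21 C=26] avail[A=8 B=21 C=22] open={R4}
Step 10: cancel R4 -> on_hand[A=8 B=21 C=26] avail[A=8 B=21 C=26] open={}
Step 11: reserve R6 A 4 -> on_hand[A=8 B=21 C=26] avail[A=4 B=21 C=26] open={R6}
Step 12: commit R6 -> on_hand[A=4 B=21 C=26] avail[A=4 B=21 C=26] open={}
Step 13: reserve R7 B 6 -> on_hand[A=4 B=21 C=26] avail[A=4 B=15 C=26] open={R7}
Step 14: reserve R8 C 7 -> on_hand[A=4 B=21 C=26] avail[A=4 B=15 C=19] open={R7,R8}
Open reservations: ['R7', 'R8'] -> 2

Answer: 2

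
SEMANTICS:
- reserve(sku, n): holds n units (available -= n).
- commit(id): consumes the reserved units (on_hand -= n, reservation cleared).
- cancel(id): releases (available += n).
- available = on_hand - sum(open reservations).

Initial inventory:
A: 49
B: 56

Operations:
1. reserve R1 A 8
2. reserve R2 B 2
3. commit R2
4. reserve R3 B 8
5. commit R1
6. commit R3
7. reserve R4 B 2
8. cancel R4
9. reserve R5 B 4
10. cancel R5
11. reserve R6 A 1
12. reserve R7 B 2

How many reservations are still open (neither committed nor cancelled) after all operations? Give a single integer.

Step 1: reserve R1 A 8 -> on_hand[A=49 B=56] avail[A=41 B=56] open={R1}
Step 2: reserve R2 B 2 -> on_hand[A=49 B=56] avail[A=41 B=54] open={R1,R2}
Step 3: commit R2 -> on_hand[A=49 B=54] avail[A=41 B=54] open={R1}
Step 4: reserve R3 B 8 -> on_hand[A=49 B=54] avail[A=41 B=46] open={R1,R3}
Step 5: commit R1 -> on_hand[A=41 B=54] avail[A=41 B=46] open={R3}
Step 6: commit R3 -> on_hand[A=41 B=46] avail[A=41 B=46] open={}
Step 7: reserve R4 B 2 -> on_hand[A=41 B=46] avail[A=41 B=44] open={R4}
Step 8: cancel R4 -> on_hand[A=41 B=46] avail[A=41 B=46] open={}
Step 9: reserve R5 B 4 -> on_hand[A=41 B=46] avail[A=41 B=42] open={R5}
Step 10: cancel R5 -> on_hand[A=41 B=46] avail[A=41 B=46] open={}
Step 11: reserve R6 A 1 -> on_hand[A=41 B=46] avail[A=40 B=46] open={R6}
Step 12: reserve R7 B 2 -> on_hand[A=41 B=46] avail[A=40 B=44] open={R6,R7}
Open reservations: ['R6', 'R7'] -> 2

Answer: 2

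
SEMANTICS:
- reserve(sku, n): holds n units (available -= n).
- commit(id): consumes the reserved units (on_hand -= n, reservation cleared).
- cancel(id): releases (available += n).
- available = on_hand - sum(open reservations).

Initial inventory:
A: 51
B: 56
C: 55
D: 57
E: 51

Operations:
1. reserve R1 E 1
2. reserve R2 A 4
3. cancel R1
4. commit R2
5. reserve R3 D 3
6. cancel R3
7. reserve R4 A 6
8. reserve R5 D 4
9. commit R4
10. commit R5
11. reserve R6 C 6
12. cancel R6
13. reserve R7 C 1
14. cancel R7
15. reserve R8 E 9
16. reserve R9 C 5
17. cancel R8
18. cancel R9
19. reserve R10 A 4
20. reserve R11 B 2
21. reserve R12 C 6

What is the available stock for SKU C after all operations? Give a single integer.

Answer: 49

Derivation:
Step 1: reserve R1 E 1 -> on_hand[A=51 B=56 C=55 D=57 E=51] avail[A=51 B=56 C=55 D=57 E=50] open={R1}
Step 2: reserve R2 A 4 -> on_hand[A=51 B=56 C=55 D=57 E=51] avail[A=47 B=56 C=55 D=57 E=50] open={R1,R2}
Step 3: cancel R1 -> on_hand[A=51 B=56 C=55 D=57 E=51] avail[A=47 B=56 C=55 D=57 E=51] open={R2}
Step 4: commit R2 -> on_hand[A=47 B=56 C=55 D=57 E=51] avail[A=47 B=56 C=55 D=57 E=51] open={}
Step 5: reserve R3 D 3 -> on_hand[A=47 B=56 C=55 D=57 E=51] avail[A=47 B=56 C=55 D=54 E=51] open={R3}
Step 6: cancel R3 -> on_hand[A=47 B=56 C=55 D=57 E=51] avail[A=47 B=56 C=55 D=57 E=51] open={}
Step 7: reserve R4 A 6 -> on_hand[A=47 B=56 C=55 D=57 E=51] avail[A=41 B=56 C=55 D=57 E=51] open={R4}
Step 8: reserve R5 D 4 -> on_hand[A=47 B=56 C=55 D=57 E=51] avail[A=41 B=56 C=55 D=53 E=51] open={R4,R5}
Step 9: commit R4 -> on_hand[A=41 B=56 C=55 D=57 E=51] avail[A=41 B=56 C=55 D=53 E=51] open={R5}
Step 10: commit R5 -> on_hand[A=41 B=56 C=55 D=53 E=51] avail[A=41 B=56 C=55 D=53 E=51] open={}
Step 11: reserve R6 C 6 -> on_hand[A=41 B=56 C=55 D=53 E=51] avail[A=41 B=56 C=49 D=53 E=51] open={R6}
Step 12: cancel R6 -> on_hand[A=41 B=56 C=55 D=53 E=51] avail[A=41 B=56 C=55 D=53 E=51] open={}
Step 13: reserve R7 C 1 -> on_hand[A=41 B=56 C=55 D=53 E=51] avail[A=41 B=56 C=54 D=53 E=51] open={R7}
Step 14: cancel R7 -> on_hand[A=41 B=56 C=55 D=53 E=51] avail[A=41 B=56 C=55 D=53 E=51] open={}
Step 15: reserve R8 E 9 -> on_hand[A=41 B=56 C=55 D=53 E=51] avail[A=41 B=56 C=55 D=53 E=42] open={R8}
Step 16: reserve R9 C 5 -> on_hand[A=41 B=56 C=55 D=53 E=51] avail[A=41 B=56 C=50 D=53 E=42] open={R8,R9}
Step 17: cancel R8 -> on_hand[A=41 B=56 C=55 D=53 E=51] avail[A=41 B=56 C=50 D=53 E=51] open={R9}
Step 18: cancel R9 -> on_hand[A=41 B=56 C=55 D=53 E=51] avail[A=41 B=56 C=55 D=53 E=51] open={}
Step 19: reserve R10 A 4 -> on_hand[A=41 B=56 C=55 D=53 E=51] avail[A=37 B=56 C=55 D=53 E=51] open={R10}
Step 20: reserve R11 B 2 -> on_hand[A=41 B=56 C=55 D=53 E=51] avail[A=37 B=54 C=55 D=53 E=51] open={R10,R11}
Step 21: reserve R12 C 6 -> on_hand[A=41 B=56 C=55 D=53 E=51] avail[A=37 B=54 C=49 D=53 E=51] open={R10,R11,R12}
Final available[C] = 49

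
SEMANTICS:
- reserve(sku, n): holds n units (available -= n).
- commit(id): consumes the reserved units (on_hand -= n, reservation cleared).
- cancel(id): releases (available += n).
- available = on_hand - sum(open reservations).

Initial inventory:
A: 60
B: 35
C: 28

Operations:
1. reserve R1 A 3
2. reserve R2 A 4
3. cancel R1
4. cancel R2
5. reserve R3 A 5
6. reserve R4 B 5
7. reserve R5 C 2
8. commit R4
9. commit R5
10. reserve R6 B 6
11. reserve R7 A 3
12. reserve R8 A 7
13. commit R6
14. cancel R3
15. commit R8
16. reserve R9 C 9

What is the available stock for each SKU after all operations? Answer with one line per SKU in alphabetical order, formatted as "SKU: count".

Answer: A: 50
B: 24
C: 17

Derivation:
Step 1: reserve R1 A 3 -> on_hand[A=60 B=35 C=28] avail[A=57 B=35 C=28] open={R1}
Step 2: reserve R2 A 4 -> on_hand[A=60 B=35 C=28] avail[A=53 B=35 C=28] open={R1,R2}
Step 3: cancel R1 -> on_hand[A=60 B=35 C=28] avail[A=56 B=35 C=28] open={R2}
Step 4: cancel R2 -> on_hand[A=60 B=35 C=28] avail[A=60 B=35 C=28] open={}
Step 5: reserve R3 A 5 -> on_hand[A=60 B=35 C=28] avail[A=55 B=35 C=28] open={R3}
Step 6: reserve R4 B 5 -> on_hand[A=60 B=35 C=28] avail[A=55 B=30 C=28] open={R3,R4}
Step 7: reserve R5 C 2 -> on_hand[A=60 B=35 C=28] avail[A=55 B=30 C=26] open={R3,R4,R5}
Step 8: commit R4 -> on_hand[A=60 B=30 C=28] avail[A=55 B=30 C=26] open={R3,R5}
Step 9: commit R5 -> on_hand[A=60 B=30 C=26] avail[A=55 B=30 C=26] open={R3}
Step 10: reserve R6 B 6 -> on_hand[A=60 B=30 C=26] avail[A=55 B=24 C=26] open={R3,R6}
Step 11: reserve R7 A 3 -> on_hand[A=60 B=30 C=26] avail[A=52 B=24 C=26] open={R3,R6,R7}
Step 12: reserve R8 A 7 -> on_hand[A=60 B=30 C=26] avail[A=45 B=24 C=26] open={R3,R6,R7,R8}
Step 13: commit R6 -> on_hand[A=60 B=24 C=26] avail[A=45 B=24 C=26] open={R3,R7,R8}
Step 14: cancel R3 -> on_hand[A=60 B=24 C=26] avail[A=50 B=24 C=26] open={R7,R8}
Step 15: commit R8 -> on_hand[A=53 B=24 C=26] avail[A=50 B=24 C=26] open={R7}
Step 16: reserve R9 C 9 -> on_hand[A=53 B=24 C=26] avail[A=50 B=24 C=17] open={R7,R9}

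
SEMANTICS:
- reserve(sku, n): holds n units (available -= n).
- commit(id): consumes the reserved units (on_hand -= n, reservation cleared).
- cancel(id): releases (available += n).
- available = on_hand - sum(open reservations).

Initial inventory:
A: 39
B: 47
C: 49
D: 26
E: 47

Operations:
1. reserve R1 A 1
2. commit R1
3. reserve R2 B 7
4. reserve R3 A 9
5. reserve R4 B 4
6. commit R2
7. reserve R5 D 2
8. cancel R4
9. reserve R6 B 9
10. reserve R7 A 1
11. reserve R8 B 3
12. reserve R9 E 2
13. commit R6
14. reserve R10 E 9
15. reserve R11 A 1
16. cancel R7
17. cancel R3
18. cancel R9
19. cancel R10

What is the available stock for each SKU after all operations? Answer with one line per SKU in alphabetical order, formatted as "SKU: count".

Answer: A: 37
B: 28
C: 49
D: 24
E: 47

Derivation:
Step 1: reserve R1 A 1 -> on_hand[A=39 B=47 C=49 D=26 E=47] avail[A=38 B=47 C=49 D=26 E=47] open={R1}
Step 2: commit R1 -> on_hand[A=38 B=47 C=49 D=26 E=47] avail[A=38 B=47 C=49 D=26 E=47] open={}
Step 3: reserve R2 B 7 -> on_hand[A=38 B=47 C=49 D=26 E=47] avail[A=38 B=40 C=49 D=26 E=47] open={R2}
Step 4: reserve R3 A 9 -> on_hand[A=38 B=47 C=49 D=26 E=47] avail[A=29 B=40 C=49 D=26 E=47] open={R2,R3}
Step 5: reserve R4 B 4 -> on_hand[A=38 B=47 C=49 D=26 E=47] avail[A=29 B=36 C=49 D=26 E=47] open={R2,R3,R4}
Step 6: commit R2 -> on_hand[A=38 B=40 C=49 D=26 E=47] avail[A=29 B=36 C=49 D=26 E=47] open={R3,R4}
Step 7: reserve R5 D 2 -> on_hand[A=38 B=40 C=49 D=26 E=47] avail[A=29 B=36 C=49 D=24 E=47] open={R3,R4,R5}
Step 8: cancel R4 -> on_hand[A=38 B=40 C=49 D=26 E=47] avail[A=29 B=40 C=49 D=24 E=47] open={R3,R5}
Step 9: reserve R6 B 9 -> on_hand[A=38 B=40 C=49 D=26 E=47] avail[A=29 B=31 C=49 D=24 E=47] open={R3,R5,R6}
Step 10: reserve R7 A 1 -> on_hand[A=38 B=40 C=49 D=26 E=47] avail[A=28 B=31 C=49 D=24 E=47] open={R3,R5,R6,R7}
Step 11: reserve R8 B 3 -> on_hand[A=38 B=40 C=49 D=26 E=47] avail[A=28 B=28 C=49 D=24 E=47] open={R3,R5,R6,R7,R8}
Step 12: reserve R9 E 2 -> on_hand[A=38 B=40 C=49 D=26 E=47] avail[A=28 B=28 C=49 D=24 E=45] open={R3,R5,R6,R7,R8,R9}
Step 13: commit R6 -> on_hand[A=38 B=31 C=49 D=26 E=47] avail[A=28 B=28 C=49 D=24 E=45] open={R3,R5,R7,R8,R9}
Step 14: reserve R10 E 9 -> on_hand[A=38 B=31 C=49 D=26 E=47] avail[A=28 B=28 C=49 D=24 E=36] open={R10,R3,R5,R7,R8,R9}
Step 15: reserve R11 A 1 -> on_hand[A=38 B=31 C=49 D=26 E=47] avail[A=27 B=28 C=49 D=24 E=36] open={R10,R11,R3,R5,R7,R8,R9}
Step 16: cancel R7 -> on_hand[A=38 B=31 C=49 D=26 E=47] avail[A=28 B=28 C=49 D=24 E=36] open={R10,R11,R3,R5,R8,R9}
Step 17: cancel R3 -> on_hand[A=38 B=31 C=49 D=26 E=47] avail[A=37 B=28 C=49 D=24 E=36] open={R10,R11,R5,R8,R9}
Step 18: cancel R9 -> on_hand[A=38 B=31 C=49 D=26 E=47] avail[A=37 B=28 C=49 D=24 E=38] open={R10,R11,R5,R8}
Step 19: cancel R10 -> on_hand[A=38 B=31 C=49 D=26 E=47] avail[A=37 B=28 C=49 D=24 E=47] open={R11,R5,R8}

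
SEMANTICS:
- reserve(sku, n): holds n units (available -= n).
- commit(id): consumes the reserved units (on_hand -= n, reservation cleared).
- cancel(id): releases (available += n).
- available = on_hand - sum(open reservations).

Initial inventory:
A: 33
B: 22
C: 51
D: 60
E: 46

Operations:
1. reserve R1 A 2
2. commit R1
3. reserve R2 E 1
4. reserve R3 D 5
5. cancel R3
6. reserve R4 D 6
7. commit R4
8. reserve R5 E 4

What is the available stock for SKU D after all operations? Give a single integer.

Step 1: reserve R1 A 2 -> on_hand[A=33 B=22 C=51 D=60 E=46] avail[A=31 B=22 C=51 D=60 E=46] open={R1}
Step 2: commit R1 -> on_hand[A=31 B=22 C=51 D=60 E=46] avail[A=31 B=22 C=51 D=60 E=46] open={}
Step 3: reserve R2 E 1 -> on_hand[A=31 B=22 C=51 D=60 E=46] avail[A=31 B=22 C=51 D=60 E=45] open={R2}
Step 4: reserve R3 D 5 -> on_hand[A=31 B=22 C=51 D=60 E=46] avail[A=31 B=22 C=51 D=55 E=45] open={R2,R3}
Step 5: cancel R3 -> on_hand[A=31 B=22 C=51 D=60 E=46] avail[A=31 B=22 C=51 D=60 E=45] open={R2}
Step 6: reserve R4 D 6 -> on_hand[A=31 B=22 C=51 D=60 E=46] avail[A=31 B=22 C=51 D=54 E=45] open={R2,R4}
Step 7: commit R4 -> on_hand[A=31 B=22 C=51 D=54 E=46] avail[A=31 B=22 C=51 D=54 E=45] open={R2}
Step 8: reserve R5 E 4 -> on_hand[A=31 B=22 C=51 D=54 E=46] avail[A=31 B=22 C=51 D=54 E=41] open={R2,R5}
Final available[D] = 54

Answer: 54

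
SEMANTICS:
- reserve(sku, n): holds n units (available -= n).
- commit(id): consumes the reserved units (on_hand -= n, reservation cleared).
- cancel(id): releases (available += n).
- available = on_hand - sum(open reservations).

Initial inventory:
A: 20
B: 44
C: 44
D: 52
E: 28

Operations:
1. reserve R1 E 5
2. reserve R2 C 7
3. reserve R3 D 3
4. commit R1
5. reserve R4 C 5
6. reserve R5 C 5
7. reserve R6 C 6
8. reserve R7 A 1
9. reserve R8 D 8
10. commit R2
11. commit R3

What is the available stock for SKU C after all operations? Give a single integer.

Answer: 21

Derivation:
Step 1: reserve R1 E 5 -> on_hand[A=20 B=44 C=44 D=52 E=28] avail[A=20 B=44 C=44 D=52 E=23] open={R1}
Step 2: reserve R2 C 7 -> on_hand[A=20 B=44 C=44 D=52 E=28] avail[A=20 B=44 C=37 D=52 E=23] open={R1,R2}
Step 3: reserve R3 D 3 -> on_hand[A=20 B=44 C=44 D=52 E=28] avail[A=20 B=44 C=37 D=49 E=23] open={R1,R2,R3}
Step 4: commit R1 -> on_hand[A=20 B=44 C=44 D=52 E=23] avail[A=20 B=44 C=37 D=49 E=23] open={R2,R3}
Step 5: reserve R4 C 5 -> on_hand[A=20 B=44 C=44 D=52 E=23] avail[A=20 B=44 C=32 D=49 E=23] open={R2,R3,R4}
Step 6: reserve R5 C 5 -> on_hand[A=20 B=44 C=44 D=52 E=23] avail[A=20 B=44 C=27 D=49 E=23] open={R2,R3,R4,R5}
Step 7: reserve R6 C 6 -> on_hand[A=20 B=44 C=44 D=52 E=23] avail[A=20 B=44 C=21 D=49 E=23] open={R2,R3,R4,R5,R6}
Step 8: reserve R7 A 1 -> on_hand[A=20 B=44 C=44 D=52 E=23] avail[A=19 B=44 C=21 D=49 E=23] open={R2,R3,R4,R5,R6,R7}
Step 9: reserve R8 D 8 -> on_hand[A=20 B=44 C=44 D=52 E=23] avail[A=19 B=44 C=21 D=41 E=23] open={R2,R3,R4,R5,R6,R7,R8}
Step 10: commit R2 -> on_hand[A=20 B=44 C=37 D=52 E=23] avail[A=19 B=44 C=21 D=41 E=23] open={R3,R4,R5,R6,R7,R8}
Step 11: commit R3 -> on_hand[A=20 B=44 C=37 D=49 E=23] avail[A=19 B=44 C=21 D=41 E=23] open={R4,R5,R6,R7,R8}
Final available[C] = 21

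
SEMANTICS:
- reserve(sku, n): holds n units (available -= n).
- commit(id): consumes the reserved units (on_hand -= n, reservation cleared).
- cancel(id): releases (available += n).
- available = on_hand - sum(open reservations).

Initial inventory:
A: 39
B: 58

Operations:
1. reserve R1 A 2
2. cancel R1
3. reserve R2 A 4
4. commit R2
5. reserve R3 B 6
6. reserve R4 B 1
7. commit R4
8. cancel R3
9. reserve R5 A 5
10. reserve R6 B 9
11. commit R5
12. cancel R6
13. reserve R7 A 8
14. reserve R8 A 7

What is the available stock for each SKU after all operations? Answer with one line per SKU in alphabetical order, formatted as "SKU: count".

Answer: A: 15
B: 57

Derivation:
Step 1: reserve R1 A 2 -> on_hand[A=39 B=58] avail[A=37 B=58] open={R1}
Step 2: cancel R1 -> on_hand[A=39 B=58] avail[A=39 B=58] open={}
Step 3: reserve R2 A 4 -> on_hand[A=39 B=58] avail[A=35 B=58] open={R2}
Step 4: commit R2 -> on_hand[A=35 B=58] avail[A=35 B=58] open={}
Step 5: reserve R3 B 6 -> on_hand[A=35 B=58] avail[A=35 B=52] open={R3}
Step 6: reserve R4 B 1 -> on_hand[A=35 B=58] avail[A=35 B=51] open={R3,R4}
Step 7: commit R4 -> on_hand[A=35 B=57] avail[A=35 B=51] open={R3}
Step 8: cancel R3 -> on_hand[A=35 B=57] avail[A=35 B=57] open={}
Step 9: reserve R5 A 5 -> on_hand[A=35 B=57] avail[A=30 B=57] open={R5}
Step 10: reserve R6 B 9 -> on_hand[A=35 B=57] avail[A=30 B=48] open={R5,R6}
Step 11: commit R5 -> on_hand[A=30 B=57] avail[A=30 B=48] open={R6}
Step 12: cancel R6 -> on_hand[A=30 B=57] avail[A=30 B=57] open={}
Step 13: reserve R7 A 8 -> on_hand[A=30 B=57] avail[A=22 B=57] open={R7}
Step 14: reserve R8 A 7 -> on_hand[A=30 B=57] avail[A=15 B=57] open={R7,R8}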